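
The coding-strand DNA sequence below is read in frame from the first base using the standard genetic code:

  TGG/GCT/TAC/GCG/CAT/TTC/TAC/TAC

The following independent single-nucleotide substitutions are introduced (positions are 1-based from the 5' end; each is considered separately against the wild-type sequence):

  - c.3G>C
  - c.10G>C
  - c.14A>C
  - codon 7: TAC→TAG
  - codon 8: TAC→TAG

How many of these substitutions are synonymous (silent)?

Codon 1: TGG (Trp) → TGC (Cys) — missense.
Codon 4: GCG (Ala) → CCG (Pro) — missense.
Codon 5: CAT (His) → CCT (Pro) — missense.
Codon 7: TAC (Tyr) → TAG (Stop) — nonsense.
Codon 8: TAC (Tyr) → TAG (Stop) — nonsense.
Synonymous: 0 of 5.

0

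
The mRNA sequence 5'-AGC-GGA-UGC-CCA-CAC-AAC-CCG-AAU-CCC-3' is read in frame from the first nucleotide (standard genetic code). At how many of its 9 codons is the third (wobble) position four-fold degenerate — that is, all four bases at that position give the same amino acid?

4

Codon 1 AGC (Ser): third position 2-fold.
Codon 2 GGA (Gly): third position 4-fold.
Codon 3 UGC (Cys): third position 2-fold.
Codon 4 CCA (Pro): third position 4-fold.
Codon 5 CAC (His): third position 2-fold.
Codon 6 AAC (Asn): third position 2-fold.
Codon 7 CCG (Pro): third position 4-fold.
Codon 8 AAU (Asn): third position 2-fold.
Codon 9 CCC (Pro): third position 4-fold.
Four-fold degenerate third positions: 4.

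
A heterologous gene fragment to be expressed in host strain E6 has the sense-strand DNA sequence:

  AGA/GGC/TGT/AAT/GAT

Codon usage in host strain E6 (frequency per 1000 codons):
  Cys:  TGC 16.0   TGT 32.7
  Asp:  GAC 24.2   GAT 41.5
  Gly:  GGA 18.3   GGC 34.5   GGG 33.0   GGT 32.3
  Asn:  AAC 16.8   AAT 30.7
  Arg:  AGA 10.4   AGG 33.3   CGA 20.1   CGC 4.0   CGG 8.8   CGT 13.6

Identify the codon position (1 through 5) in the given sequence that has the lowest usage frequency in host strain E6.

Codon 1 AGA (Arg): 10.4 per 1000.
Codon 2 GGC (Gly): 34.5 per 1000.
Codon 3 TGT (Cys): 32.7 per 1000.
Codon 4 AAT (Asn): 30.7 per 1000.
Codon 5 GAT (Asp): 41.5 per 1000.
Lowest frequency is 10.4 at codon 1.

1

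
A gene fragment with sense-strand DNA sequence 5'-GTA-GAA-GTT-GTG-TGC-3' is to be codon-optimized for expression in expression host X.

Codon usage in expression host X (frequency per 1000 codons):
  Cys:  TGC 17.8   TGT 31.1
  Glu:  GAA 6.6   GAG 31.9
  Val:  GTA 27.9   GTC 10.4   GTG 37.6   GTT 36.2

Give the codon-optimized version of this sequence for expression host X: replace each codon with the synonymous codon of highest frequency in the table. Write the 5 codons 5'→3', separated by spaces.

Codon 1 (Val): best is GTG at 37.6.
Codon 2 (Glu): best is GAG at 31.9.
Codon 3 (Val): best is GTG at 37.6.
Codon 4 (Val): best is GTG at 37.6.
Codon 5 (Cys): best is TGT at 31.1.

GTG GAG GTG GTG TGT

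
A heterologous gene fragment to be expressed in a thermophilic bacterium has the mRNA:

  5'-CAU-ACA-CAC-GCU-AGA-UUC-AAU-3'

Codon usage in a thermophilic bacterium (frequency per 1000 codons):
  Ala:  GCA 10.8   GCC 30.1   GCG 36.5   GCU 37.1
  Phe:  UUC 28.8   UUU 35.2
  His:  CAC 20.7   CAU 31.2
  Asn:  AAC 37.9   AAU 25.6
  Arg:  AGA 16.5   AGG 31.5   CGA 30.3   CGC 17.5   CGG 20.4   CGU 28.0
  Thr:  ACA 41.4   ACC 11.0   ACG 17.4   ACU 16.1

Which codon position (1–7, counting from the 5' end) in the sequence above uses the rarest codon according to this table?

Codon 1 CAU (His): 31.2 per 1000.
Codon 2 ACA (Thr): 41.4 per 1000.
Codon 3 CAC (His): 20.7 per 1000.
Codon 4 GCU (Ala): 37.1 per 1000.
Codon 5 AGA (Arg): 16.5 per 1000.
Codon 6 UUC (Phe): 28.8 per 1000.
Codon 7 AAU (Asn): 25.6 per 1000.
Lowest frequency is 16.5 at codon 5.

5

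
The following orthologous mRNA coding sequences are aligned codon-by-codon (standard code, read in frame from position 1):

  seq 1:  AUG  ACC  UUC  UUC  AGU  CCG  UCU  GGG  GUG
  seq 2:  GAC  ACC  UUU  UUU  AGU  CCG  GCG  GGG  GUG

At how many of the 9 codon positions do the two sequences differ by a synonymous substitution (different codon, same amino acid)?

Codon 1: AUG Met / GAC Asp — nonsynonymous.
Codon 2: ACC Thr / ACC Thr — identical.
Codon 3: UUC Phe / UUU Phe — synonymous.
Codon 4: UUC Phe / UUU Phe — synonymous.
Codon 5: AGU Ser / AGU Ser — identical.
Codon 6: CCG Pro / CCG Pro — identical.
Codon 7: UCU Ser / GCG Ala — nonsynonymous.
Codon 8: GGG Gly / GGG Gly — identical.
Codon 9: GUG Val / GUG Val — identical.
Synonymous differences: 2.

2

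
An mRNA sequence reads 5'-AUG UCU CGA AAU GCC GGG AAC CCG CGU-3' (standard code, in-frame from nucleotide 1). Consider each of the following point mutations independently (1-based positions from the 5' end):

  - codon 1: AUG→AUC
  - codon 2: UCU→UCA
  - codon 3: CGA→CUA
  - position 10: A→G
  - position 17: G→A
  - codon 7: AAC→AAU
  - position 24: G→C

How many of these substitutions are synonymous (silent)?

Codon 1: AUG (Met) → AUC (Ile) — missense.
Codon 2: UCU (Ser) → UCA (Ser) — synonymous.
Codon 3: CGA (Arg) → CUA (Leu) — missense.
Codon 4: AAU (Asn) → GAU (Asp) — missense.
Codon 6: GGG (Gly) → GAG (Glu) — missense.
Codon 7: AAC (Asn) → AAU (Asn) — synonymous.
Codon 8: CCG (Pro) → CCC (Pro) — synonymous.
Synonymous: 3 of 7.

3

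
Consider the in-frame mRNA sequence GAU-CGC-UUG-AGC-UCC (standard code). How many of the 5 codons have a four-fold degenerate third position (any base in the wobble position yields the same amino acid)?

Codon 1 GAU (Asp): third position 2-fold.
Codon 2 CGC (Arg): third position 4-fold.
Codon 3 UUG (Leu): third position 2-fold.
Codon 4 AGC (Ser): third position 2-fold.
Codon 5 UCC (Ser): third position 4-fold.
Four-fold degenerate third positions: 2.

2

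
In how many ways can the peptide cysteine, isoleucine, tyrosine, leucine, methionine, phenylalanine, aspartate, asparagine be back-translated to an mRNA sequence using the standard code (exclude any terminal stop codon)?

576

Cys: 2 codons.
Ile: 3 codons.
Tyr: 2 codons.
Leu: 6 codons.
Met: 1 codon.
Phe: 2 codons.
Asp: 2 codons.
Asn: 2 codons.
2 × 3 × 2 × 6 × 1 × 2 × 2 × 2 = 576.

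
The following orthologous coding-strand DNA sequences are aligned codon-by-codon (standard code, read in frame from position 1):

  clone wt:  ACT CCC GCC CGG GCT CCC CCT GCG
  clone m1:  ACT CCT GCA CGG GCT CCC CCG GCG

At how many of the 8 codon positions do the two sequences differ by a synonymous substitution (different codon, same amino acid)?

Codon 1: ACT Thr / ACT Thr — identical.
Codon 2: CCC Pro / CCT Pro — synonymous.
Codon 3: GCC Ala / GCA Ala — synonymous.
Codon 4: CGG Arg / CGG Arg — identical.
Codon 5: GCT Ala / GCT Ala — identical.
Codon 6: CCC Pro / CCC Pro — identical.
Codon 7: CCT Pro / CCG Pro — synonymous.
Codon 8: GCG Ala / GCG Ala — identical.
Synonymous differences: 3.

3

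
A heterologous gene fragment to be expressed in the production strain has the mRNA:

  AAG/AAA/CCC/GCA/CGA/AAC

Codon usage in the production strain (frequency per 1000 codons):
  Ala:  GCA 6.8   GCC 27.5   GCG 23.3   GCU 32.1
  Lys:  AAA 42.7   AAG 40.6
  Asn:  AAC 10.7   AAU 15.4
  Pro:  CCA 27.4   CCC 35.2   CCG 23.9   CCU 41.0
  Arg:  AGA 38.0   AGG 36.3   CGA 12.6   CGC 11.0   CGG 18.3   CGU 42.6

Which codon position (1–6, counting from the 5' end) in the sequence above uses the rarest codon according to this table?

4

Codon 1 AAG (Lys): 40.6 per 1000.
Codon 2 AAA (Lys): 42.7 per 1000.
Codon 3 CCC (Pro): 35.2 per 1000.
Codon 4 GCA (Ala): 6.8 per 1000.
Codon 5 CGA (Arg): 12.6 per 1000.
Codon 6 AAC (Asn): 10.7 per 1000.
Lowest frequency is 6.8 at codon 4.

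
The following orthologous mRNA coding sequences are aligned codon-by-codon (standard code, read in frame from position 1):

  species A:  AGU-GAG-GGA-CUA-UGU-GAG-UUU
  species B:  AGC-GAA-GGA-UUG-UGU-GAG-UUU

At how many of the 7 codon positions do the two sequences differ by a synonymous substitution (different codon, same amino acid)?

3

Codon 1: AGU Ser / AGC Ser — synonymous.
Codon 2: GAG Glu / GAA Glu — synonymous.
Codon 3: GGA Gly / GGA Gly — identical.
Codon 4: CUA Leu / UUG Leu — synonymous.
Codon 5: UGU Cys / UGU Cys — identical.
Codon 6: GAG Glu / GAG Glu — identical.
Codon 7: UUU Phe / UUU Phe — identical.
Synonymous differences: 3.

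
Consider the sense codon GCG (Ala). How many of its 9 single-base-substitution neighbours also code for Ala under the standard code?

Position 1: none → 0 synonymous.
Position 2: none → 0 synonymous.
Position 3: GCU, GCC, GCA → 3 synonymous.
Total: 0 + 0 + 3 = 3.

3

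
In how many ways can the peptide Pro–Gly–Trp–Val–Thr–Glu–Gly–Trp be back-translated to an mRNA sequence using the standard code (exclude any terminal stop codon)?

2048

Pro: 4 codons.
Gly: 4 codons.
Trp: 1 codon.
Val: 4 codons.
Thr: 4 codons.
Glu: 2 codons.
Gly: 4 codons.
Trp: 1 codon.
4 × 4 × 1 × 4 × 4 × 2 × 4 × 1 = 2048.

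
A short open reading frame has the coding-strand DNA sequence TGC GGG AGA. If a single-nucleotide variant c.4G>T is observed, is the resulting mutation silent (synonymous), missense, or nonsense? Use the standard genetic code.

missense

Position 4 falls in codon 2: GGG → Gly.
After the substitution the codon is TGG → Trp.
Gly ≠ Trp, so this is a missense mutation.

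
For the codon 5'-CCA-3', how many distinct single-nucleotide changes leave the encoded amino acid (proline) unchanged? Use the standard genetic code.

3

Position 1: none → 0 synonymous.
Position 2: none → 0 synonymous.
Position 3: CCU, CCC, CCG → 3 synonymous.
Total: 0 + 0 + 3 = 3.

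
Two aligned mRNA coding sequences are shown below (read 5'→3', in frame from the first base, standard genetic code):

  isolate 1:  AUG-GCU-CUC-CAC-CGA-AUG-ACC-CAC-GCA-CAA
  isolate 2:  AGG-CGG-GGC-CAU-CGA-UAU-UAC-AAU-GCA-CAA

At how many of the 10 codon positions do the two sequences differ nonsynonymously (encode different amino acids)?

Codon 1: AUG Met / AGG Arg — nonsynonymous.
Codon 2: GCU Ala / CGG Arg — nonsynonymous.
Codon 3: CUC Leu / GGC Gly — nonsynonymous.
Codon 4: CAC His / CAU His — synonymous.
Codon 5: CGA Arg / CGA Arg — identical.
Codon 6: AUG Met / UAU Tyr — nonsynonymous.
Codon 7: ACC Thr / UAC Tyr — nonsynonymous.
Codon 8: CAC His / AAU Asn — nonsynonymous.
Codon 9: GCA Ala / GCA Ala — identical.
Codon 10: CAA Gln / CAA Gln — identical.
Nonsynonymous differences: 6.

6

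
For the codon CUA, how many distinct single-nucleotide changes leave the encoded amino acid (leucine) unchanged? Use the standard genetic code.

4

Position 1: UUA → 1 synonymous.
Position 2: none → 0 synonymous.
Position 3: CUU, CUC, CUG → 3 synonymous.
Total: 1 + 0 + 3 = 4.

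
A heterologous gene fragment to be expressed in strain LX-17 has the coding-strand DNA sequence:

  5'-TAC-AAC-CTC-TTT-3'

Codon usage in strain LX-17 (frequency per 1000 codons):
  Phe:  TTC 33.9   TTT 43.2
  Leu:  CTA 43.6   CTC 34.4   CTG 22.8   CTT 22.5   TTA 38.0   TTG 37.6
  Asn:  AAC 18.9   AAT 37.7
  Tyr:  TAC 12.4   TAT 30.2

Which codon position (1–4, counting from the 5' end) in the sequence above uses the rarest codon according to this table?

1

Codon 1 TAC (Tyr): 12.4 per 1000.
Codon 2 AAC (Asn): 18.9 per 1000.
Codon 3 CTC (Leu): 34.4 per 1000.
Codon 4 TTT (Phe): 43.2 per 1000.
Lowest frequency is 12.4 at codon 1.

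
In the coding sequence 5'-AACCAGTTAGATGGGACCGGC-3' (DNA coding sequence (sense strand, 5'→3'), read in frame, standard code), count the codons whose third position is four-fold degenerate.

Codon 1 AAC (Asn): third position 2-fold.
Codon 2 CAG (Gln): third position 2-fold.
Codon 3 TTA (Leu): third position 2-fold.
Codon 4 GAT (Asp): third position 2-fold.
Codon 5 GGG (Gly): third position 4-fold.
Codon 6 ACC (Thr): third position 4-fold.
Codon 7 GGC (Gly): third position 4-fold.
Four-fold degenerate third positions: 3.

3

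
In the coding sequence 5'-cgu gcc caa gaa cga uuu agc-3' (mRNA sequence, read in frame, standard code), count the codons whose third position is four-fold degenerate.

3

Codon 1 CGU (Arg): third position 4-fold.
Codon 2 GCC (Ala): third position 4-fold.
Codon 3 CAA (Gln): third position 2-fold.
Codon 4 GAA (Glu): third position 2-fold.
Codon 5 CGA (Arg): third position 4-fold.
Codon 6 UUU (Phe): third position 2-fold.
Codon 7 AGC (Ser): third position 2-fold.
Four-fold degenerate third positions: 3.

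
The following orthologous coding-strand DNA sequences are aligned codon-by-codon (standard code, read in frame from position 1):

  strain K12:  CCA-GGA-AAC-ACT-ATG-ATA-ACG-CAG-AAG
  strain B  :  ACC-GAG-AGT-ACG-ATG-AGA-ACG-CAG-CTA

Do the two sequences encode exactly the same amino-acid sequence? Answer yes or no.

Codon 1: CCA Pro / ACC Thr — nonsynonymous.
Codon 2: GGA Gly / GAG Glu — nonsynonymous.
Codon 3: AAC Asn / AGT Ser — nonsynonymous.
Codon 4: ACT Thr / ACG Thr — synonymous.
Codon 5: ATG Met / ATG Met — identical.
Codon 6: ATA Ile / AGA Arg — nonsynonymous.
Codon 7: ACG Thr / ACG Thr — identical.
Codon 8: CAG Gln / CAG Gln — identical.
Codon 9: AAG Lys / CTA Leu — nonsynonymous.
Nonsynonymous differences: 5 → different protein.

no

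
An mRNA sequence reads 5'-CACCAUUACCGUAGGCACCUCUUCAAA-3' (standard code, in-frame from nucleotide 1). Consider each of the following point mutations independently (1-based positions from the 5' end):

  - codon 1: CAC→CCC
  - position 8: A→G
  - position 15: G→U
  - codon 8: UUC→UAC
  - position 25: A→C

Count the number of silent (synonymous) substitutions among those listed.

0

Codon 1: CAC (His) → CCC (Pro) — missense.
Codon 3: UAC (Tyr) → UGC (Cys) — missense.
Codon 5: AGG (Arg) → AGU (Ser) — missense.
Codon 8: UUC (Phe) → UAC (Tyr) — missense.
Codon 9: AAA (Lys) → CAA (Gln) — missense.
Synonymous: 0 of 5.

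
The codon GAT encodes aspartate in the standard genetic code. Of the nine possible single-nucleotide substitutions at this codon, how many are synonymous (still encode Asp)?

1

Position 1: none → 0 synonymous.
Position 2: none → 0 synonymous.
Position 3: GAC → 1 synonymous.
Total: 0 + 0 + 1 = 1.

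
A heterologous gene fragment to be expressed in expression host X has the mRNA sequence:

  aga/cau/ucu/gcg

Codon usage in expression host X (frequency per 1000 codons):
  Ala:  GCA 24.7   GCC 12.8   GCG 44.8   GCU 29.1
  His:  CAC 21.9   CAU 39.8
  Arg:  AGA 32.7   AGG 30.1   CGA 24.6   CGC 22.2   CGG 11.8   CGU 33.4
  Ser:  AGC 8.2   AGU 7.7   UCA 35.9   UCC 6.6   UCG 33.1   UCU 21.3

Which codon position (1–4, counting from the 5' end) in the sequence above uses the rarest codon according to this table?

Codon 1 AGA (Arg): 32.7 per 1000.
Codon 2 CAU (His): 39.8 per 1000.
Codon 3 UCU (Ser): 21.3 per 1000.
Codon 4 GCG (Ala): 44.8 per 1000.
Lowest frequency is 21.3 at codon 3.

3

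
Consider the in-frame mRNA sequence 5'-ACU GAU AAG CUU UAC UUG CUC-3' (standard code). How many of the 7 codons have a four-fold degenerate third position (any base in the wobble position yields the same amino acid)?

Codon 1 ACU (Thr): third position 4-fold.
Codon 2 GAU (Asp): third position 2-fold.
Codon 3 AAG (Lys): third position 2-fold.
Codon 4 CUU (Leu): third position 4-fold.
Codon 5 UAC (Tyr): third position 2-fold.
Codon 6 UUG (Leu): third position 2-fold.
Codon 7 CUC (Leu): third position 4-fold.
Four-fold degenerate third positions: 3.

3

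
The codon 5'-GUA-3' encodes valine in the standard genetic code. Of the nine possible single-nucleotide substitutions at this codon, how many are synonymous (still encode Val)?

3

Position 1: none → 0 synonymous.
Position 2: none → 0 synonymous.
Position 3: GUU, GUC, GUG → 3 synonymous.
Total: 0 + 0 + 3 = 3.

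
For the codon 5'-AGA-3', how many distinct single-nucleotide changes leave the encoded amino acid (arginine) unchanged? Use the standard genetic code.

Position 1: CGA → 1 synonymous.
Position 2: none → 0 synonymous.
Position 3: AGG → 1 synonymous.
Total: 1 + 0 + 1 = 2.

2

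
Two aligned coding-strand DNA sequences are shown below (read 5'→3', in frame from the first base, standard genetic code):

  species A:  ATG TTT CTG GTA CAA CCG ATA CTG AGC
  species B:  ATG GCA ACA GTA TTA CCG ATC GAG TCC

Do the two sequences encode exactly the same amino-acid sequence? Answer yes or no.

no

Codon 1: ATG Met / ATG Met — identical.
Codon 2: TTT Phe / GCA Ala — nonsynonymous.
Codon 3: CTG Leu / ACA Thr — nonsynonymous.
Codon 4: GTA Val / GTA Val — identical.
Codon 5: CAA Gln / TTA Leu — nonsynonymous.
Codon 6: CCG Pro / CCG Pro — identical.
Codon 7: ATA Ile / ATC Ile — synonymous.
Codon 8: CTG Leu / GAG Glu — nonsynonymous.
Codon 9: AGC Ser / TCC Ser — synonymous.
Nonsynonymous differences: 4 → different protein.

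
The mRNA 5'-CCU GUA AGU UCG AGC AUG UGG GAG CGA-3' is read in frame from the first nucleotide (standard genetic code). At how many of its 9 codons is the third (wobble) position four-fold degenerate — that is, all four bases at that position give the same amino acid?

4

Codon 1 CCU (Pro): third position 4-fold.
Codon 2 GUA (Val): third position 4-fold.
Codon 3 AGU (Ser): third position 2-fold.
Codon 4 UCG (Ser): third position 4-fold.
Codon 5 AGC (Ser): third position 2-fold.
Codon 6 AUG (Met): third position 1-fold.
Codon 7 UGG (Trp): third position 1-fold.
Codon 8 GAG (Glu): third position 2-fold.
Codon 9 CGA (Arg): third position 4-fold.
Four-fold degenerate third positions: 4.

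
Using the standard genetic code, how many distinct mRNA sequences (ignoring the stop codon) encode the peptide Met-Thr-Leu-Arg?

144

Met: 1 codon.
Thr: 4 codons.
Leu: 6 codons.
Arg: 6 codons.
1 × 4 × 6 × 6 = 144.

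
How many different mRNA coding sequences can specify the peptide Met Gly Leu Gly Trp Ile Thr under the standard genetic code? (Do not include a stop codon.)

1152

Met: 1 codon.
Gly: 4 codons.
Leu: 6 codons.
Gly: 4 codons.
Trp: 1 codon.
Ile: 3 codons.
Thr: 4 codons.
1 × 4 × 6 × 4 × 1 × 3 × 4 = 1152.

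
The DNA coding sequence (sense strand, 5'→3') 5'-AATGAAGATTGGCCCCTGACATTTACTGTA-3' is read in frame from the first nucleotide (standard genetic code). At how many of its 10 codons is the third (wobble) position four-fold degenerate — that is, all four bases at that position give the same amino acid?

5

Codon 1 AAT (Asn): third position 2-fold.
Codon 2 GAA (Glu): third position 2-fold.
Codon 3 GAT (Asp): third position 2-fold.
Codon 4 TGG (Trp): third position 1-fold.
Codon 5 CCC (Pro): third position 4-fold.
Codon 6 CTG (Leu): third position 4-fold.
Codon 7 ACA (Thr): third position 4-fold.
Codon 8 TTT (Phe): third position 2-fold.
Codon 9 ACT (Thr): third position 4-fold.
Codon 10 GTA (Val): third position 4-fold.
Four-fold degenerate third positions: 5.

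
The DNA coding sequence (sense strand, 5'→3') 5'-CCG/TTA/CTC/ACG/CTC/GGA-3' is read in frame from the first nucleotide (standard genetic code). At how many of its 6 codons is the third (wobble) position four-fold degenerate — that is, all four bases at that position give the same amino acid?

5

Codon 1 CCG (Pro): third position 4-fold.
Codon 2 TTA (Leu): third position 2-fold.
Codon 3 CTC (Leu): third position 4-fold.
Codon 4 ACG (Thr): third position 4-fold.
Codon 5 CTC (Leu): third position 4-fold.
Codon 6 GGA (Gly): third position 4-fold.
Four-fold degenerate third positions: 5.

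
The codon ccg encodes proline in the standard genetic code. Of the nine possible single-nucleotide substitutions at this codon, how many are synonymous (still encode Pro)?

3

Position 1: none → 0 synonymous.
Position 2: none → 0 synonymous.
Position 3: CCT, CCC, CCA → 3 synonymous.
Total: 0 + 0 + 3 = 3.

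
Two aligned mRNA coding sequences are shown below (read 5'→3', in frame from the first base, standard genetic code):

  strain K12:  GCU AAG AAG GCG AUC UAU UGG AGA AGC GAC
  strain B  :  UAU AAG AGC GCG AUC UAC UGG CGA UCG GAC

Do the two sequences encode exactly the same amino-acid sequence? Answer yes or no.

Codon 1: GCU Ala / UAU Tyr — nonsynonymous.
Codon 2: AAG Lys / AAG Lys — identical.
Codon 3: AAG Lys / AGC Ser — nonsynonymous.
Codon 4: GCG Ala / GCG Ala — identical.
Codon 5: AUC Ile / AUC Ile — identical.
Codon 6: UAU Tyr / UAC Tyr — synonymous.
Codon 7: UGG Trp / UGG Trp — identical.
Codon 8: AGA Arg / CGA Arg — synonymous.
Codon 9: AGC Ser / UCG Ser — synonymous.
Codon 10: GAC Asp / GAC Asp — identical.
Nonsynonymous differences: 2 → different protein.

no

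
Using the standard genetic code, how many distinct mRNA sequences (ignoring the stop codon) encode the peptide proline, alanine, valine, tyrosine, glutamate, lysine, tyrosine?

1024

Pro: 4 codons.
Ala: 4 codons.
Val: 4 codons.
Tyr: 2 codons.
Glu: 2 codons.
Lys: 2 codons.
Tyr: 2 codons.
4 × 4 × 4 × 2 × 2 × 2 × 2 = 1024.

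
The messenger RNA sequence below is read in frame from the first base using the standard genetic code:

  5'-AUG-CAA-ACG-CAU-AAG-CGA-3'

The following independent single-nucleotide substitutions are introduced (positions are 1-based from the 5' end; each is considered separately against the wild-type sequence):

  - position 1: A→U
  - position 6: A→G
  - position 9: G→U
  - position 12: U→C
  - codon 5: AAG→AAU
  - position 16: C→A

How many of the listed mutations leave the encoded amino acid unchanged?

4

Codon 1: AUG (Met) → UUG (Leu) — missense.
Codon 2: CAA (Gln) → CAG (Gln) — synonymous.
Codon 3: ACG (Thr) → ACU (Thr) — synonymous.
Codon 4: CAU (His) → CAC (His) — synonymous.
Codon 5: AAG (Lys) → AAU (Asn) — missense.
Codon 6: CGA (Arg) → AGA (Arg) — synonymous.
Synonymous: 4 of 6.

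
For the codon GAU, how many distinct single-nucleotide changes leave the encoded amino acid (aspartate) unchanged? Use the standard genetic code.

1

Position 1: none → 0 synonymous.
Position 2: none → 0 synonymous.
Position 3: GAC → 1 synonymous.
Total: 0 + 0 + 1 = 1.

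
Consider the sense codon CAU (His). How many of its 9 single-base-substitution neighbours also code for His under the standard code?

Position 1: none → 0 synonymous.
Position 2: none → 0 synonymous.
Position 3: CAC → 1 synonymous.
Total: 0 + 0 + 1 = 1.

1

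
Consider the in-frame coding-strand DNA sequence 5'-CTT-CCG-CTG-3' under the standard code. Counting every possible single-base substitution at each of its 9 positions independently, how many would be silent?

10

Codon 1 (CTT, Leu): 3 synonymous substitutions.
Codon 2 (CCG, Pro): 3 synonymous substitutions.
Codon 3 (CTG, Leu): 4 synonymous substitutions.
Total: 3 + 3 + 4 = 10.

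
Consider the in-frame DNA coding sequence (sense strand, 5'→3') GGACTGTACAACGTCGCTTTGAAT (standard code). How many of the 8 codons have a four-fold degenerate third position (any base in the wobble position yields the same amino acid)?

4

Codon 1 GGA (Gly): third position 4-fold.
Codon 2 CTG (Leu): third position 4-fold.
Codon 3 TAC (Tyr): third position 2-fold.
Codon 4 AAC (Asn): third position 2-fold.
Codon 5 GTC (Val): third position 4-fold.
Codon 6 GCT (Ala): third position 4-fold.
Codon 7 TTG (Leu): third position 2-fold.
Codon 8 AAT (Asn): third position 2-fold.
Four-fold degenerate third positions: 4.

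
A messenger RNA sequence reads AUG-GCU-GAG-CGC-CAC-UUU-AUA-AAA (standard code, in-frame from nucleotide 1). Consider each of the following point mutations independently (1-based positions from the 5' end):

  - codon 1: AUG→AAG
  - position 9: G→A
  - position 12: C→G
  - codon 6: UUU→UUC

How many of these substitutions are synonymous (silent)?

Codon 1: AUG (Met) → AAG (Lys) — missense.
Codon 3: GAG (Glu) → GAA (Glu) — synonymous.
Codon 4: CGC (Arg) → CGG (Arg) — synonymous.
Codon 6: UUU (Phe) → UUC (Phe) — synonymous.
Synonymous: 3 of 4.

3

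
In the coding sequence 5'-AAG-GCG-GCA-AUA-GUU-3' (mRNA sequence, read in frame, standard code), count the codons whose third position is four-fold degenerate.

Codon 1 AAG (Lys): third position 2-fold.
Codon 2 GCG (Ala): third position 4-fold.
Codon 3 GCA (Ala): third position 4-fold.
Codon 4 AUA (Ile): third position 3-fold.
Codon 5 GUU (Val): third position 4-fold.
Four-fold degenerate third positions: 3.

3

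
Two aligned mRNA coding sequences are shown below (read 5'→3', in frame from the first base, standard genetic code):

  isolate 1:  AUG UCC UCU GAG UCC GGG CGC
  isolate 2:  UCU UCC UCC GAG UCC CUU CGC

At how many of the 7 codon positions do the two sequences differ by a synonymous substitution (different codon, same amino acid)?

Codon 1: AUG Met / UCU Ser — nonsynonymous.
Codon 2: UCC Ser / UCC Ser — identical.
Codon 3: UCU Ser / UCC Ser — synonymous.
Codon 4: GAG Glu / GAG Glu — identical.
Codon 5: UCC Ser / UCC Ser — identical.
Codon 6: GGG Gly / CUU Leu — nonsynonymous.
Codon 7: CGC Arg / CGC Arg — identical.
Synonymous differences: 1.

1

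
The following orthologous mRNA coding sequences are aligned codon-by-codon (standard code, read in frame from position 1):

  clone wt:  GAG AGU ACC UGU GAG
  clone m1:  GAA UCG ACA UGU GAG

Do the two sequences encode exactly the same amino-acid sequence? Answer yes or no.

yes

Codon 1: GAG Glu / GAA Glu — synonymous.
Codon 2: AGU Ser / UCG Ser — synonymous.
Codon 3: ACC Thr / ACA Thr — synonymous.
Codon 4: UGU Cys / UGU Cys — identical.
Codon 5: GAG Glu / GAG Glu — identical.
Nonsynonymous differences: 0 → same protein.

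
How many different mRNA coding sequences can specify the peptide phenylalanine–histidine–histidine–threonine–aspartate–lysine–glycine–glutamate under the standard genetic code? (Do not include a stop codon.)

Phe: 2 codons.
His: 2 codons.
His: 2 codons.
Thr: 4 codons.
Asp: 2 codons.
Lys: 2 codons.
Gly: 4 codons.
Glu: 2 codons.
2 × 2 × 2 × 4 × 2 × 2 × 4 × 2 = 1024.

1024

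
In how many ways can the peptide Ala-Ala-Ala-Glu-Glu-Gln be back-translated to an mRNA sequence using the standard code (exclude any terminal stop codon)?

Ala: 4 codons.
Ala: 4 codons.
Ala: 4 codons.
Glu: 2 codons.
Glu: 2 codons.
Gln: 2 codons.
4 × 4 × 4 × 2 × 2 × 2 = 512.

512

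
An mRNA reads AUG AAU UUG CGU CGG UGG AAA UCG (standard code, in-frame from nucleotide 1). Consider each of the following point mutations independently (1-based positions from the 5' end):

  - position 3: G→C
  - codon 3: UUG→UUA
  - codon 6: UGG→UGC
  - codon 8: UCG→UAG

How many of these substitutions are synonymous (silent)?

1

Codon 1: AUG (Met) → AUC (Ile) — missense.
Codon 3: UUG (Leu) → UUA (Leu) — synonymous.
Codon 6: UGG (Trp) → UGC (Cys) — missense.
Codon 8: UCG (Ser) → UAG (Stop) — nonsense.
Synonymous: 1 of 4.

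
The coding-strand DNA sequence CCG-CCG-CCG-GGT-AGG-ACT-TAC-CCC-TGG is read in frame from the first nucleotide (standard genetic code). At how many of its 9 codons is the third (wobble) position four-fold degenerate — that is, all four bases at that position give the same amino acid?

Codon 1 CCG (Pro): third position 4-fold.
Codon 2 CCG (Pro): third position 4-fold.
Codon 3 CCG (Pro): third position 4-fold.
Codon 4 GGT (Gly): third position 4-fold.
Codon 5 AGG (Arg): third position 2-fold.
Codon 6 ACT (Thr): third position 4-fold.
Codon 7 TAC (Tyr): third position 2-fold.
Codon 8 CCC (Pro): third position 4-fold.
Codon 9 TGG (Trp): third position 1-fold.
Four-fold degenerate third positions: 6.

6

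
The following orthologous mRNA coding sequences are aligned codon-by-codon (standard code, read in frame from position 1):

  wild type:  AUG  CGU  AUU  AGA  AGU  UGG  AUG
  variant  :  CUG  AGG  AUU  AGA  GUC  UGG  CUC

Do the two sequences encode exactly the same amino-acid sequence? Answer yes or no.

Codon 1: AUG Met / CUG Leu — nonsynonymous.
Codon 2: CGU Arg / AGG Arg — synonymous.
Codon 3: AUU Ile / AUU Ile — identical.
Codon 4: AGA Arg / AGA Arg — identical.
Codon 5: AGU Ser / GUC Val — nonsynonymous.
Codon 6: UGG Trp / UGG Trp — identical.
Codon 7: AUG Met / CUC Leu — nonsynonymous.
Nonsynonymous differences: 3 → different protein.

no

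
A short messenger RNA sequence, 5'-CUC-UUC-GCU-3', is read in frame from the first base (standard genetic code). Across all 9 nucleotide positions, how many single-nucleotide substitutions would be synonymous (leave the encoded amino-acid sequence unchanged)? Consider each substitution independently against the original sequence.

Codon 1 (CUC, Leu): 3 synonymous substitutions.
Codon 2 (UUC, Phe): 1 synonymous substitution.
Codon 3 (GCU, Ala): 3 synonymous substitutions.
Total: 3 + 1 + 3 = 7.

7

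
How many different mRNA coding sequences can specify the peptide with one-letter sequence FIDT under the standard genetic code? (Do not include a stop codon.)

48

Phe: 2 codons.
Ile: 3 codons.
Asp: 2 codons.
Thr: 4 codons.
2 × 3 × 2 × 4 = 48.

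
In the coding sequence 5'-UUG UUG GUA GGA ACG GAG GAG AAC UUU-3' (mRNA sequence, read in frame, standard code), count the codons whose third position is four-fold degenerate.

Codon 1 UUG (Leu): third position 2-fold.
Codon 2 UUG (Leu): third position 2-fold.
Codon 3 GUA (Val): third position 4-fold.
Codon 4 GGA (Gly): third position 4-fold.
Codon 5 ACG (Thr): third position 4-fold.
Codon 6 GAG (Glu): third position 2-fold.
Codon 7 GAG (Glu): third position 2-fold.
Codon 8 AAC (Asn): third position 2-fold.
Codon 9 UUU (Phe): third position 2-fold.
Four-fold degenerate third positions: 3.

3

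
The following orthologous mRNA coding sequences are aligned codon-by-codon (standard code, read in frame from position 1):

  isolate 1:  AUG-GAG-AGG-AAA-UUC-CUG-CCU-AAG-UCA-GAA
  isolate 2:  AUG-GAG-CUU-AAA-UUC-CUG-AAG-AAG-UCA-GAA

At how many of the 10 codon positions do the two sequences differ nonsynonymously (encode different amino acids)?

Codon 1: AUG Met / AUG Met — identical.
Codon 2: GAG Glu / GAG Glu — identical.
Codon 3: AGG Arg / CUU Leu — nonsynonymous.
Codon 4: AAA Lys / AAA Lys — identical.
Codon 5: UUC Phe / UUC Phe — identical.
Codon 6: CUG Leu / CUG Leu — identical.
Codon 7: CCU Pro / AAG Lys — nonsynonymous.
Codon 8: AAG Lys / AAG Lys — identical.
Codon 9: UCA Ser / UCA Ser — identical.
Codon 10: GAA Glu / GAA Glu — identical.
Nonsynonymous differences: 2.

2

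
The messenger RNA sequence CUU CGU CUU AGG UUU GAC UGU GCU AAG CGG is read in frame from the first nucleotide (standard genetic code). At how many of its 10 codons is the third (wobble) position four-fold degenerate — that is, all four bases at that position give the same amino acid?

Codon 1 CUU (Leu): third position 4-fold.
Codon 2 CGU (Arg): third position 4-fold.
Codon 3 CUU (Leu): third position 4-fold.
Codon 4 AGG (Arg): third position 2-fold.
Codon 5 UUU (Phe): third position 2-fold.
Codon 6 GAC (Asp): third position 2-fold.
Codon 7 UGU (Cys): third position 2-fold.
Codon 8 GCU (Ala): third position 4-fold.
Codon 9 AAG (Lys): third position 2-fold.
Codon 10 CGG (Arg): third position 4-fold.
Four-fold degenerate third positions: 5.

5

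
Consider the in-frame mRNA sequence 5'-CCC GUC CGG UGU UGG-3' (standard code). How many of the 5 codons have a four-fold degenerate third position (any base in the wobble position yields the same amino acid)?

Codon 1 CCC (Pro): third position 4-fold.
Codon 2 GUC (Val): third position 4-fold.
Codon 3 CGG (Arg): third position 4-fold.
Codon 4 UGU (Cys): third position 2-fold.
Codon 5 UGG (Trp): third position 1-fold.
Four-fold degenerate third positions: 3.

3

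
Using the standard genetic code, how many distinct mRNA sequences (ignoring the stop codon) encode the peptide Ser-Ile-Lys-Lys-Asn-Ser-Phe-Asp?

3456

Ser: 6 codons.
Ile: 3 codons.
Lys: 2 codons.
Lys: 2 codons.
Asn: 2 codons.
Ser: 6 codons.
Phe: 2 codons.
Asp: 2 codons.
6 × 3 × 2 × 2 × 2 × 6 × 2 × 2 = 3456.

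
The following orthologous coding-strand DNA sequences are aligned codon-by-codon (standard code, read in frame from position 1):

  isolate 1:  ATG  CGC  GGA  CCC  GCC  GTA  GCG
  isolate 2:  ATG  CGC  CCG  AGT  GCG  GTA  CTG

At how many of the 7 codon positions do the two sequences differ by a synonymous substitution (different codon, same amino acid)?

1

Codon 1: ATG Met / ATG Met — identical.
Codon 2: CGC Arg / CGC Arg — identical.
Codon 3: GGA Gly / CCG Pro — nonsynonymous.
Codon 4: CCC Pro / AGT Ser — nonsynonymous.
Codon 5: GCC Ala / GCG Ala — synonymous.
Codon 6: GTA Val / GTA Val — identical.
Codon 7: GCG Ala / CTG Leu — nonsynonymous.
Synonymous differences: 1.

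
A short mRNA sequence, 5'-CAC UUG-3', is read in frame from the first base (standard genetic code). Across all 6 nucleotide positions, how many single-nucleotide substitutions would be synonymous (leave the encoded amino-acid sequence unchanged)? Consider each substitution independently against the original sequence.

Codon 1 (CAC, His): 1 synonymous substitution.
Codon 2 (UUG, Leu): 2 synonymous substitutions.
Total: 1 + 2 = 3.

3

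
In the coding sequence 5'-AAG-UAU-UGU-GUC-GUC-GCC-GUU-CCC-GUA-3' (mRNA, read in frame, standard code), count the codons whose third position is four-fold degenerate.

6

Codon 1 AAG (Lys): third position 2-fold.
Codon 2 UAU (Tyr): third position 2-fold.
Codon 3 UGU (Cys): third position 2-fold.
Codon 4 GUC (Val): third position 4-fold.
Codon 5 GUC (Val): third position 4-fold.
Codon 6 GCC (Ala): third position 4-fold.
Codon 7 GUU (Val): third position 4-fold.
Codon 8 CCC (Pro): third position 4-fold.
Codon 9 GUA (Val): third position 4-fold.
Four-fold degenerate third positions: 6.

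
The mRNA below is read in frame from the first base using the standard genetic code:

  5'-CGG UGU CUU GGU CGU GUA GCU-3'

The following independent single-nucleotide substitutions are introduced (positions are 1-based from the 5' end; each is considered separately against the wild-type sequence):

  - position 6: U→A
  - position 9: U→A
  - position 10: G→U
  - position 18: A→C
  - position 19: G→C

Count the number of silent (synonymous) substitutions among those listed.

Codon 2: UGU (Cys) → UGA (Stop) — nonsense.
Codon 3: CUU (Leu) → CUA (Leu) — synonymous.
Codon 4: GGU (Gly) → UGU (Cys) — missense.
Codon 6: GUA (Val) → GUC (Val) — synonymous.
Codon 7: GCU (Ala) → CCU (Pro) — missense.
Synonymous: 2 of 5.

2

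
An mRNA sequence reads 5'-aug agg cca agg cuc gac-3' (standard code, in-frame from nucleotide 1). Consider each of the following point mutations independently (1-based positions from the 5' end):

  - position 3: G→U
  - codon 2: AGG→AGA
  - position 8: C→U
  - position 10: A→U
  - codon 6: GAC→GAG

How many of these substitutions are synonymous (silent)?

Codon 1: AUG (Met) → AUU (Ile) — missense.
Codon 2: AGG (Arg) → AGA (Arg) — synonymous.
Codon 3: CCA (Pro) → CUA (Leu) — missense.
Codon 4: AGG (Arg) → UGG (Trp) — missense.
Codon 6: GAC (Asp) → GAG (Glu) — missense.
Synonymous: 1 of 5.

1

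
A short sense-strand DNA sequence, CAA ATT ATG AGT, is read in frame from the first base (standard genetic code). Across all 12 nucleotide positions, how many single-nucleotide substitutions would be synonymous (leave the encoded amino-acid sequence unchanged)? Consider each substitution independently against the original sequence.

Codon 1 (CAA, Gln): 1 synonymous substitution.
Codon 2 (ATT, Ile): 2 synonymous substitutions.
Codon 3 (ATG, Met): 0 synonymous substitutions.
Codon 4 (AGT, Ser): 1 synonymous substitution.
Total: 1 + 2 + 0 + 1 = 4.

4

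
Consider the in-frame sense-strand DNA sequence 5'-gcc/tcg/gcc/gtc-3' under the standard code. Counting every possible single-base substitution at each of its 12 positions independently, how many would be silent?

12

Codon 1 (GCC, Ala): 3 synonymous substitutions.
Codon 2 (TCG, Ser): 3 synonymous substitutions.
Codon 3 (GCC, Ala): 3 synonymous substitutions.
Codon 4 (GTC, Val): 3 synonymous substitutions.
Total: 3 + 3 + 3 + 3 = 12.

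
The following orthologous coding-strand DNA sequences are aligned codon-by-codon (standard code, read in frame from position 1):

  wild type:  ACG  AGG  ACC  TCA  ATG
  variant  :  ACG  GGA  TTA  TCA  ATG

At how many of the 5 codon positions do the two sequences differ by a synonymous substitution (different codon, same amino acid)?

Codon 1: ACG Thr / ACG Thr — identical.
Codon 2: AGG Arg / GGA Gly — nonsynonymous.
Codon 3: ACC Thr / TTA Leu — nonsynonymous.
Codon 4: TCA Ser / TCA Ser — identical.
Codon 5: ATG Met / ATG Met — identical.
Synonymous differences: 0.

0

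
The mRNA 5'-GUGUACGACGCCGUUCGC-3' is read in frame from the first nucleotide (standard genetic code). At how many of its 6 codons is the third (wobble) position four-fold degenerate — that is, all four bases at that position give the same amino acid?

Codon 1 GUG (Val): third position 4-fold.
Codon 2 UAC (Tyr): third position 2-fold.
Codon 3 GAC (Asp): third position 2-fold.
Codon 4 GCC (Ala): third position 4-fold.
Codon 5 GUU (Val): third position 4-fold.
Codon 6 CGC (Arg): third position 4-fold.
Four-fold degenerate third positions: 4.

4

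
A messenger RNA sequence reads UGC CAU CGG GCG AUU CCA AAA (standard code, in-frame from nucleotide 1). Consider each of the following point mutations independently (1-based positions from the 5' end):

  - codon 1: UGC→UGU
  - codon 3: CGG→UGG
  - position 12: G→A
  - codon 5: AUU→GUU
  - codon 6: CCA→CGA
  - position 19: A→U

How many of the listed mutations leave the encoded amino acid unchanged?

2

Codon 1: UGC (Cys) → UGU (Cys) — synonymous.
Codon 3: CGG (Arg) → UGG (Trp) — missense.
Codon 4: GCG (Ala) → GCA (Ala) — synonymous.
Codon 5: AUU (Ile) → GUU (Val) — missense.
Codon 6: CCA (Pro) → CGA (Arg) — missense.
Codon 7: AAA (Lys) → UAA (Stop) — nonsense.
Synonymous: 2 of 6.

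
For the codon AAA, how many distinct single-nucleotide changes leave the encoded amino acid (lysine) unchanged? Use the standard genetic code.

1

Position 1: none → 0 synonymous.
Position 2: none → 0 synonymous.
Position 3: AAG → 1 synonymous.
Total: 0 + 0 + 1 = 1.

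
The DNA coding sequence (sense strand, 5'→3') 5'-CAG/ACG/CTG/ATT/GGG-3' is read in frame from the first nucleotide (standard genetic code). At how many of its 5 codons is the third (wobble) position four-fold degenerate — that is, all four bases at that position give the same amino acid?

Codon 1 CAG (Gln): third position 2-fold.
Codon 2 ACG (Thr): third position 4-fold.
Codon 3 CTG (Leu): third position 4-fold.
Codon 4 ATT (Ile): third position 3-fold.
Codon 5 GGG (Gly): third position 4-fold.
Four-fold degenerate third positions: 3.

3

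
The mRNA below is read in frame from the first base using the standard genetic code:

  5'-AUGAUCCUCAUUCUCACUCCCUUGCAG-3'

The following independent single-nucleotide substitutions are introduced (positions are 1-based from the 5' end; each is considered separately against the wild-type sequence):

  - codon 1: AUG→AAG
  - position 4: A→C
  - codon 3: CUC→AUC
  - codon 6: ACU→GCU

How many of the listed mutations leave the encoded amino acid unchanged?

Codon 1: AUG (Met) → AAG (Lys) — missense.
Codon 2: AUC (Ile) → CUC (Leu) — missense.
Codon 3: CUC (Leu) → AUC (Ile) — missense.
Codon 6: ACU (Thr) → GCU (Ala) — missense.
Synonymous: 0 of 4.

0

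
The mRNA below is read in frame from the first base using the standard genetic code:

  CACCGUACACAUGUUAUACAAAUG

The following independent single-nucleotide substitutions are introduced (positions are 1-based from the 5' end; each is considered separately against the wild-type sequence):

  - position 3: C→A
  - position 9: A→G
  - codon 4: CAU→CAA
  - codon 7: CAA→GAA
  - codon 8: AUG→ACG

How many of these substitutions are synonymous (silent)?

Codon 1: CAC (His) → CAA (Gln) — missense.
Codon 3: ACA (Thr) → ACG (Thr) — synonymous.
Codon 4: CAU (His) → CAA (Gln) — missense.
Codon 7: CAA (Gln) → GAA (Glu) — missense.
Codon 8: AUG (Met) → ACG (Thr) — missense.
Synonymous: 1 of 5.

1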